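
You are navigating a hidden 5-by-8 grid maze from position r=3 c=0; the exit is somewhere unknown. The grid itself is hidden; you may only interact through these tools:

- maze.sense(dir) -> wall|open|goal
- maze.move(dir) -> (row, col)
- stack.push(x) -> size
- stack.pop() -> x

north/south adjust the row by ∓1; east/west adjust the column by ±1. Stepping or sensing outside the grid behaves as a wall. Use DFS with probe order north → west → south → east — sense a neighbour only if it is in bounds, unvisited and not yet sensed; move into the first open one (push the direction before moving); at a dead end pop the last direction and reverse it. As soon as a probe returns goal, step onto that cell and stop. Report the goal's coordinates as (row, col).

! maze.sense(north) => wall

! maze.sense(south) => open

! stack.push(south) => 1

! maze.move(south) => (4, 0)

! maze.sense(east) => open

! stack.push(east) => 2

! maze.move(east) => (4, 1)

! maze.sense(north) => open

! stack.push(north) => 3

! maze.move(north) => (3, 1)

! maze.sense(north) => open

! stack.push(north) => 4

! maze.move(north) => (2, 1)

! maze.sense(north) => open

! stack.push(north) => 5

! maze.move(north) => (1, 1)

! maze.sense(north) => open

! stack.push(north) => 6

! maze.move(north) => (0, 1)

! maze.sense(west) => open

! stack.push(west) => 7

! maze.move(west) => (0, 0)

! maze.sense(south) => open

! stack.push(south) => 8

! maze.move(south) => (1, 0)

! stack.pop() => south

! maze.move(north) => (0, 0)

! stack.pop() => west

! maze.move(east) => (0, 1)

! maze.sense(east) => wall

! stack.pop() => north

! maze.move(south) => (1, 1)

! maze.sense(east) => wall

! stack.pop() => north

! maze.move(south) => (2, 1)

! maze.sense(east) => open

! stack.push(east) => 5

! maze.move(east) => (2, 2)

! maze.sense(south) => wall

! maze.sense(east) => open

! stack.push(east) => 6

! maze.move(east) => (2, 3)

! maze.sense(north) => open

! stack.push(north) => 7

! maze.move(north) => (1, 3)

! maze.sense(north) => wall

! maze.sense(east) => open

! stack.push(east) => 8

! maze.move(east) => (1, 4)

! maze.sense(north) => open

! stack.push(north) => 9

! maze.move(north) => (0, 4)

! maze.sense(east) => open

! stack.push(east) => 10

! maze.move(east) => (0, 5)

! maze.sense(south) => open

! stack.push(south) => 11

! maze.move(south) => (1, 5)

! maze.sense(south) => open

! stack.push(south) => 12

! maze.move(south) => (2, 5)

! maze.sense(west) => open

! stack.push(west) => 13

! maze.move(west) => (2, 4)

! maze.sense(south) => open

! stack.push(south) => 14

! maze.move(south) => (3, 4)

! maze.sense(west) => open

! stack.push(west) => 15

! maze.move(west) => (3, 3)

! maze.sense(south) => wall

! stack.pop() => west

! maze.move(east) => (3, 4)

! maze.sense(south) => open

! stack.push(south) => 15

! maze.move(south) => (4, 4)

! maze.sense(east) => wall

! stack.pop() => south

! maze.move(north) => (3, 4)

! maze.sense(east) => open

! stack.push(east) => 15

! maze.move(east) => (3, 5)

! maze.sense(east) => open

! stack.push(east) => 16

! maze.move(east) => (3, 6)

! maze.sense(north) => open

! stack.push(north) => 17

! maze.move(north) => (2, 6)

! maze.sense(north) => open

! stack.push(north) => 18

! maze.move(north) => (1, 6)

! maze.sense(north) => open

! stack.push(north) => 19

! maze.move(north) => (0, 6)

! maze.sense(east) => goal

! maze.move(east) => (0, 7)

Answer: (0, 7)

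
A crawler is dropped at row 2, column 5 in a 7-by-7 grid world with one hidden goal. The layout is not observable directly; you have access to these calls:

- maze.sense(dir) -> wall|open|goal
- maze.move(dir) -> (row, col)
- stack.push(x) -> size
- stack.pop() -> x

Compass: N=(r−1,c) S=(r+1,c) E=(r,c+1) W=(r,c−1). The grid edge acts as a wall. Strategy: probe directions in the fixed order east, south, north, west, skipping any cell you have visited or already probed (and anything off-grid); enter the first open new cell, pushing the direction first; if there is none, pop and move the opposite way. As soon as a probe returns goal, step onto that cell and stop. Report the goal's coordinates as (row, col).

CALL sense[dir='east']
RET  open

CALL push[x='east']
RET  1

CALL move[dir='east']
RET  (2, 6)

CALL sense[dir='south']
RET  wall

CALL sense[dir='north']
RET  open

CALL push[x='north']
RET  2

CALL move[dir='north']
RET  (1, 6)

CALL sense[dir='north']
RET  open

CALL push[x='north']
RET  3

CALL move[dir='north']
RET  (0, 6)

CALL sense[dir='west']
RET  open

CALL push[x='west']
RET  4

CALL move[dir='west']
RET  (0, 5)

CALL sense[dir='south']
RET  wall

CALL sense[dir='west']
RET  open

CALL push[x='west']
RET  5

CALL move[dir='west']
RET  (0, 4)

CALL sense[dir='south']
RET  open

CALL push[x='south']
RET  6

CALL move[dir='south']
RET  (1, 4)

CALL sense[dir='south']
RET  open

CALL push[x='south']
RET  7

CALL move[dir='south']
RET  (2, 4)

CALL sense[dir='south']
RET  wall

CALL sense[dir='west']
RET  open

CALL push[x='west']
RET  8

CALL move[dir='west']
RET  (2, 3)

CALL sense[dir='south']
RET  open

CALL push[x='south']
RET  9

CALL move[dir='south']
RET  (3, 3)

CALL sense[dir='south']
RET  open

CALL push[x='south']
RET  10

CALL move[dir='south']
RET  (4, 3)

CALL sense[dir='east']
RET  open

CALL push[x='east']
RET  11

CALL move[dir='east']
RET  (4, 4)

CALL sense[dir='east']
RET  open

CALL push[x='east']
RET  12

CALL move[dir='east']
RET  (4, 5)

CALL sense[dir='east']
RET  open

CALL push[x='east']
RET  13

CALL move[dir='east']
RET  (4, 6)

CALL sense[dir='south']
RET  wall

CALL pop[]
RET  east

CALL move[dir='west']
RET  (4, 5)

CALL sense[dir='south']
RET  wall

CALL sense[dir='north']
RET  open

CALL push[x='north']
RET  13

CALL move[dir='north']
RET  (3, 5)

CALL pop[]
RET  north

CALL move[dir='south']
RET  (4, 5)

CALL pop[]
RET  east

CALL move[dir='west']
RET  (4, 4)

CALL sense[dir='south']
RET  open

CALL push[x='south']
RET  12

CALL move[dir='south']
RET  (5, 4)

CALL sense[dir='south']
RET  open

CALL push[x='south']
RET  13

CALL move[dir='south']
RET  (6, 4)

CALL sense[dir='east']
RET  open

CALL push[x='east']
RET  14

CALL move[dir='east']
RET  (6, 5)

CALL sense[dir='east']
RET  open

CALL push[x='east']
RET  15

CALL move[dir='east']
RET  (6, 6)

CALL pop[]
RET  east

CALL move[dir='west']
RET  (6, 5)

CALL pop[]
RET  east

CALL move[dir='west']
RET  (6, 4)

CALL sense[dir='west']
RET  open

CALL push[x='west']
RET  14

CALL move[dir='west']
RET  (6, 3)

CALL sense[dir='north']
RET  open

CALL push[x='north']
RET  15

CALL move[dir='north']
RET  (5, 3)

CALL sense[dir='west']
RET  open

CALL push[x='west']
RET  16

CALL move[dir='west']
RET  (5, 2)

CALL sense[dir='south']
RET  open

CALL push[x='south']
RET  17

CALL move[dir='south']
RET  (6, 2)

CALL sense[dir='west']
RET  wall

CALL pop[]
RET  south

CALL move[dir='north']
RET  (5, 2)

CALL sense[dir='north']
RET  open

CALL push[x='north']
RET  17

CALL move[dir='north']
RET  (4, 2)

CALL sense[dir='north']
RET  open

CALL push[x='north']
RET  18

CALL move[dir='north']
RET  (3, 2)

CALL sense[dir='north']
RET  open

CALL push[x='north']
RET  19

CALL move[dir='north']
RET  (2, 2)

CALL sense[dir='north']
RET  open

CALL push[x='north']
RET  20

CALL move[dir='north']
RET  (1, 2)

CALL sense[dir='east']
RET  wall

CALL sense[dir='north']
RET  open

CALL push[x='north']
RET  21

CALL move[dir='north']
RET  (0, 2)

CALL sense[dir='east']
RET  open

CALL push[x='east']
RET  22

CALL move[dir='east']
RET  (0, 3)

CALL pop[]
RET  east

CALL move[dir='west']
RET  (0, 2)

CALL sense[dir='west']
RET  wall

CALL pop[]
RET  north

CALL move[dir='south']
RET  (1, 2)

CALL sense[dir='west']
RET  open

CALL push[x='west']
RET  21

CALL move[dir='west']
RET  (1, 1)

CALL sense[dir='south']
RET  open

CALL push[x='south']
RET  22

CALL move[dir='south']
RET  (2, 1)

CALL sense[dir='south']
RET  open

CALL push[x='south']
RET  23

CALL move[dir='south']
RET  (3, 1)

CALL sense[dir='south']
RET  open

CALL push[x='south']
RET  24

CALL move[dir='south']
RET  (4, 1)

CALL sense[dir='south']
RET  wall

CALL sense[dir='west']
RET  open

CALL push[x='west']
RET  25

CALL move[dir='west']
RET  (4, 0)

CALL sense[dir='south']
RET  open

CALL push[x='south']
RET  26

CALL move[dir='south']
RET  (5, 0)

CALL sense[dir='south']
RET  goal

CALL move[dir='south']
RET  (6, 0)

Answer: (6, 0)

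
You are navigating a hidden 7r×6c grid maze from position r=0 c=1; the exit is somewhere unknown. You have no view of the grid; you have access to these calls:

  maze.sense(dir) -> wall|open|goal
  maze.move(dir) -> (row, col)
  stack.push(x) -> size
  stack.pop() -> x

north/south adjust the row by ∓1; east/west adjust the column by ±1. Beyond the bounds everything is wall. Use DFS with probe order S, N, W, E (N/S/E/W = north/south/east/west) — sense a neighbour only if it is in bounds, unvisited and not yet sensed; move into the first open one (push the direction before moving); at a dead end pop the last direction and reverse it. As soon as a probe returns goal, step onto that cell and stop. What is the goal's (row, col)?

Action: maze.sense[south]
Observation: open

Action: stack.push[south]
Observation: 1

Action: maze.move[south]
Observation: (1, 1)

Action: maze.sense[south]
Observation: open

Action: stack.push[south]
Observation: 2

Action: maze.move[south]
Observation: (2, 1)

Action: maze.sense[south]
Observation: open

Action: stack.push[south]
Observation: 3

Action: maze.move[south]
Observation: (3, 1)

Action: maze.sense[south]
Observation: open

Action: stack.push[south]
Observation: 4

Action: maze.move[south]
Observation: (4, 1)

Action: maze.sense[south]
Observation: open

Action: stack.push[south]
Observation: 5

Action: maze.move[south]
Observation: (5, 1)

Action: maze.sense[south]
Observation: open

Action: stack.push[south]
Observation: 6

Action: maze.move[south]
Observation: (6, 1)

Action: maze.sense[west]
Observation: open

Action: stack.push[west]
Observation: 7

Action: maze.move[west]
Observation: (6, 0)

Action: maze.sense[north]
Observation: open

Action: stack.push[north]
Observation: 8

Action: maze.move[north]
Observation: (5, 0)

Action: maze.sense[north]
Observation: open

Action: stack.push[north]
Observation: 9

Action: maze.move[north]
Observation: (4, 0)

Action: maze.sense[north]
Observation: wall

Action: stack.pop[]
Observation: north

Action: maze.move[south]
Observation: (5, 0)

Action: stack.pop[]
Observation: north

Action: maze.move[south]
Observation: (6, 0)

Action: stack.pop[]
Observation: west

Action: maze.move[east]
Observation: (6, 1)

Action: maze.sense[east]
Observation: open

Action: stack.push[east]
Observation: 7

Action: maze.move[east]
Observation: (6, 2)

Action: maze.sense[north]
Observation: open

Action: stack.push[north]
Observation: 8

Action: maze.move[north]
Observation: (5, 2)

Action: maze.sense[north]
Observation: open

Action: stack.push[north]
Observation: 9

Action: maze.move[north]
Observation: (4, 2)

Action: maze.sense[north]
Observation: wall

Action: maze.sense[east]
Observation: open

Action: stack.push[east]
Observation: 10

Action: maze.move[east]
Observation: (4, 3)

Action: maze.sense[south]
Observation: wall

Action: maze.sense[north]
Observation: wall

Action: maze.sense[east]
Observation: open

Action: stack.push[east]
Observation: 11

Action: maze.move[east]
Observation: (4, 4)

Action: maze.sense[south]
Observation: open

Action: stack.push[south]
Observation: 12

Action: maze.move[south]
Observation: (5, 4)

Action: maze.sense[south]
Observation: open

Action: stack.push[south]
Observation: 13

Action: maze.move[south]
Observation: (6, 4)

Action: maze.sense[west]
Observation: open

Action: stack.push[west]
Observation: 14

Action: maze.move[west]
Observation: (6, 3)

Action: stack.pop[]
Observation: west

Action: maze.move[east]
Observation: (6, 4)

Action: maze.sense[east]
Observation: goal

Action: maze.move[east]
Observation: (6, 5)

Answer: (6, 5)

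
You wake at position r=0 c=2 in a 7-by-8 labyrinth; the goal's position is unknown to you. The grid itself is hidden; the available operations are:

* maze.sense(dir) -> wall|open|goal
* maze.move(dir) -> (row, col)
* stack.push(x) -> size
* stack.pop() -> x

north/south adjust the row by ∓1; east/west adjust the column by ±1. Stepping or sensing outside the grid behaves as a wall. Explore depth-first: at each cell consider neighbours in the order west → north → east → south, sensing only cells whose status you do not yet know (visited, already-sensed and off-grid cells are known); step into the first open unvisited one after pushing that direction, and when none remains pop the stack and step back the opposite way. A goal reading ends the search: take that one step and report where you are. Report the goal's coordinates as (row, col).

[in] maze.sense dir='west'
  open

[in] stack.push x='west'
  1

[in] maze.move dir='west'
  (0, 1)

[in] maze.sense dir='west'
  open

[in] stack.push x='west'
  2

[in] maze.move dir='west'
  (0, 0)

[in] maze.sense dir='south'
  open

[in] stack.push x='south'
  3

[in] maze.move dir='south'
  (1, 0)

[in] maze.sense dir='east'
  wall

[in] maze.sense dir='south'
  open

[in] stack.push x='south'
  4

[in] maze.move dir='south'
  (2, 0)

[in] maze.sense dir='east'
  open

[in] stack.push x='east'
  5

[in] maze.move dir='east'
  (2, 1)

[in] maze.sense dir='east'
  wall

[in] maze.sense dir='south'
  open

[in] stack.push x='south'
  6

[in] maze.move dir='south'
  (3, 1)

[in] maze.sense dir='west'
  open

[in] stack.push x='west'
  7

[in] maze.move dir='west'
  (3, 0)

[in] maze.sense dir='south'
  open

[in] stack.push x='south'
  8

[in] maze.move dir='south'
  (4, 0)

[in] maze.sense dir='east'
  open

[in] stack.push x='east'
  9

[in] maze.move dir='east'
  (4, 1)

[in] maze.sense dir='east'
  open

[in] stack.push x='east'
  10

[in] maze.move dir='east'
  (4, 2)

[in] maze.sense dir='north'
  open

[in] stack.push x='north'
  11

[in] maze.move dir='north'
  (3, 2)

[in] maze.sense dir='east'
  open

[in] stack.push x='east'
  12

[in] maze.move dir='east'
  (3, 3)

[in] maze.sense dir='north'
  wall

[in] maze.sense dir='east'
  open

[in] stack.push x='east'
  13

[in] maze.move dir='east'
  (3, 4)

[in] maze.sense dir='north'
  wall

[in] maze.sense dir='east'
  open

[in] stack.push x='east'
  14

[in] maze.move dir='east'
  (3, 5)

[in] maze.sense dir='north'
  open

[in] stack.push x='north'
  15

[in] maze.move dir='north'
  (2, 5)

[in] maze.sense dir='north'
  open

[in] stack.push x='north'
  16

[in] maze.move dir='north'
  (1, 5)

[in] maze.sense dir='west'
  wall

[in] maze.sense dir='north'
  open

[in] stack.push x='north'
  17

[in] maze.move dir='north'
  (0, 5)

[in] maze.sense dir='west'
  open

[in] stack.push x='west'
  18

[in] maze.move dir='west'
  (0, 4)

[in] maze.sense dir='west'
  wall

[in] stack.pop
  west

[in] maze.move dir='east'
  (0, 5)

[in] maze.sense dir='east'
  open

[in] stack.push x='east'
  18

[in] maze.move dir='east'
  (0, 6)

[in] maze.sense dir='east'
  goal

[in] maze.move dir='east'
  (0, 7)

Answer: (0, 7)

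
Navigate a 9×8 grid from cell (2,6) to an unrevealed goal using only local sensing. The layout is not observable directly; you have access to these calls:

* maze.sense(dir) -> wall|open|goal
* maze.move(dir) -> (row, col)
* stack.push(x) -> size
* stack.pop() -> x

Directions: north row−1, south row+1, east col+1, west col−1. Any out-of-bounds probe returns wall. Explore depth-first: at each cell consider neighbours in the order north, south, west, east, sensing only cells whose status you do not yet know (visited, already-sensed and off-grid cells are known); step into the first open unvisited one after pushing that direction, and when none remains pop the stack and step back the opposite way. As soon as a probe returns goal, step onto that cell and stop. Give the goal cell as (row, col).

% maze.sense(dir=north) : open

% stack.push(x=north) : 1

% maze.move(dir=north) : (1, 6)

% maze.sense(dir=north) : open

% stack.push(x=north) : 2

% maze.move(dir=north) : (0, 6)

% maze.sense(dir=west) : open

% stack.push(x=west) : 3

% maze.move(dir=west) : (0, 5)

% maze.sense(dir=south) : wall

% maze.sense(dir=west) : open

% stack.push(x=west) : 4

% maze.move(dir=west) : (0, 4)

% maze.sense(dir=south) : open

% stack.push(x=south) : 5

% maze.move(dir=south) : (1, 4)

% maze.sense(dir=south) : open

% stack.push(x=south) : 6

% maze.move(dir=south) : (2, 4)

% maze.sense(dir=south) : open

% stack.push(x=south) : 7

% maze.move(dir=south) : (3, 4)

% maze.sense(dir=south) : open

% stack.push(x=south) : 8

% maze.move(dir=south) : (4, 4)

% maze.sense(dir=south) : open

% stack.push(x=south) : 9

% maze.move(dir=south) : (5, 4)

% maze.sense(dir=south) : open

% stack.push(x=south) : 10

% maze.move(dir=south) : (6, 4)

% maze.sense(dir=south) : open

% stack.push(x=south) : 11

% maze.move(dir=south) : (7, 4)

% maze.sense(dir=south) : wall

% maze.sense(dir=west) : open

% stack.push(x=west) : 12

% maze.move(dir=west) : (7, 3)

% maze.sense(dir=north) : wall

% maze.sense(dir=south) : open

% stack.push(x=south) : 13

% maze.move(dir=south) : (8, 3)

% maze.sense(dir=west) : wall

% stack.pop() : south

% maze.move(dir=north) : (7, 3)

% maze.sense(dir=west) : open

% stack.push(x=west) : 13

% maze.move(dir=west) : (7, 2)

% maze.sense(dir=north) : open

% stack.push(x=north) : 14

% maze.move(dir=north) : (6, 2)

% maze.sense(dir=north) : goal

% maze.move(dir=north) : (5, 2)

Answer: (5, 2)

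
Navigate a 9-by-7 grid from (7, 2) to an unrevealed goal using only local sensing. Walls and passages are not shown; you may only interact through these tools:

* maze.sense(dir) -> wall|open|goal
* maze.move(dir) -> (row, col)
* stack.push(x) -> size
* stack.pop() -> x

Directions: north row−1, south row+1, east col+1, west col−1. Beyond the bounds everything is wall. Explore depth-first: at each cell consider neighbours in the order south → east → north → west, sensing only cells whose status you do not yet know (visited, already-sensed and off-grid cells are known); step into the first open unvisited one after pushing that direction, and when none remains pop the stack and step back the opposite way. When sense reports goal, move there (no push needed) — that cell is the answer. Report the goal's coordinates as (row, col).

Calling maze.sense on dir: south, : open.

Calling stack.push on x: south, : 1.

Then maze.move on dir: south, → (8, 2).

I run maze.sense on dir: east, : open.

I try stack.push on x: east, which returns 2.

I run maze.move on dir: east, and see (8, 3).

I try maze.sense on dir: east, and get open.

I run stack.push on x: east, yielding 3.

Calling maze.move on dir: east, and get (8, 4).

Then maze.sense on dir: east, and see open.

Next I call stack.push on x: east, yielding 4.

Using maze.move on dir: east, → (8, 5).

I run maze.sense on dir: east, giving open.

I run stack.push on x: east, yielding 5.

Now I run maze.move on dir: east, and observe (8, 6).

Next I call maze.sense on dir: north, and get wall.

I call stack.pop(), : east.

I invoke maze.move on dir: west, which returns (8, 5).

Next I call maze.sense on dir: north, and see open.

I invoke stack.push on x: north, and get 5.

I try maze.move on dir: north, → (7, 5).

Using maze.sense on dir: north, : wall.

Calling maze.sense on dir: west, and see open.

I invoke stack.push on x: west, — result: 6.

Using maze.move on dir: west, and see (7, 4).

Using maze.sense on dir: north, and see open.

I use stack.push on x: north, and get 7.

Invoking maze.move on dir: north, giving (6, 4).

I call maze.sense on dir: north, : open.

Calling stack.push on x: north, and see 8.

Invoking maze.move on dir: north, and get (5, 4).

I try maze.sense on dir: east, giving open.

Using stack.push on x: east, and see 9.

Calling maze.move on dir: east, and get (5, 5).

Using maze.sense on dir: east, and get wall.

Invoking maze.sense on dir: north, → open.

Now I run stack.push on x: north, and observe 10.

Next I call maze.move on dir: north, which returns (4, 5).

I run maze.sense on dir: east, yielding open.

Then stack.push on x: east, : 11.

Now I run maze.move on dir: east, and see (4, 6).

Next I call maze.sense on dir: north, which returns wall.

I call stack.pop(), yielding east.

Then maze.move on dir: west, yielding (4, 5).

Then maze.sense on dir: north, which returns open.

Then stack.push on x: north, which returns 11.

Using maze.move on dir: north, which returns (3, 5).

I use maze.sense on dir: north, — result: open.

Then stack.push on x: north, : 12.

Next I call maze.move on dir: north, and see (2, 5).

I run maze.sense on dir: east, which returns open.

Next I call stack.push on x: east, which returns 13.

Then maze.move on dir: east, which returns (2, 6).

I use maze.sense on dir: north, : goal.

I use maze.move on dir: north, : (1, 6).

Answer: (1, 6)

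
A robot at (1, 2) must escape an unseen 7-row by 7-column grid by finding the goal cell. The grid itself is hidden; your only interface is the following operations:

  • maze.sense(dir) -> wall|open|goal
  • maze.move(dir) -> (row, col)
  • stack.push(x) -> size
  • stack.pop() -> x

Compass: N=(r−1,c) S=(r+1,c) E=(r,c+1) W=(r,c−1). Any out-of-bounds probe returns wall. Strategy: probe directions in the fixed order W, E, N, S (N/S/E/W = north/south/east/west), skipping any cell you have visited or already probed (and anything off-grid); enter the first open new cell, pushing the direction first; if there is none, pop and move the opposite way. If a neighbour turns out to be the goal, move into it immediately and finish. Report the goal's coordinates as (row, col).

;; 1. maze.sense(dir='west') == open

;; 2. stack.push(x='west') == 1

;; 3. maze.move(dir='west') == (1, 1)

;; 4. maze.sense(dir='west') == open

;; 5. stack.push(x='west') == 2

;; 6. maze.move(dir='west') == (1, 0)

;; 7. maze.sense(dir='north') == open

;; 8. stack.push(x='north') == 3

;; 9. maze.move(dir='north') == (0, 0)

;; 10. maze.sense(dir='east') == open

;; 11. stack.push(x='east') == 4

;; 12. maze.move(dir='east') == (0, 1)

;; 13. maze.sense(dir='east') == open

;; 14. stack.push(x='east') == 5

;; 15. maze.move(dir='east') == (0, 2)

;; 16. maze.sense(dir='east') == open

;; 17. stack.push(x='east') == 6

;; 18. maze.move(dir='east') == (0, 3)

;; 19. maze.sense(dir='east') == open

;; 20. stack.push(x='east') == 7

;; 21. maze.move(dir='east') == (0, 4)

;; 22. maze.sense(dir='east') == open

;; 23. stack.push(x='east') == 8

;; 24. maze.move(dir='east') == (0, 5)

;; 25. maze.sense(dir='east') == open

;; 26. stack.push(x='east') == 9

;; 27. maze.move(dir='east') == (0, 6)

;; 28. maze.sense(dir='south') == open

;; 29. stack.push(x='south') == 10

;; 30. maze.move(dir='south') == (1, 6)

;; 31. maze.sense(dir='west') == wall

;; 32. maze.sense(dir='south') == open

;; 33. stack.push(x='south') == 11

;; 34. maze.move(dir='south') == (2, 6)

;; 35. maze.sense(dir='west') == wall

;; 36. maze.sense(dir='south') == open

;; 37. stack.push(x='south') == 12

;; 38. maze.move(dir='south') == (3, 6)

;; 39. maze.sense(dir='west') == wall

;; 40. maze.sense(dir='south') == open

;; 41. stack.push(x='south') == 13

;; 42. maze.move(dir='south') == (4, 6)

;; 43. maze.sense(dir='west') == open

;; 44. stack.push(x='west') == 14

;; 45. maze.move(dir='west') == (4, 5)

;; 46. maze.sense(dir='west') == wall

;; 47. maze.sense(dir='south') == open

;; 48. stack.push(x='south') == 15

;; 49. maze.move(dir='south') == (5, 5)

;; 50. maze.sense(dir='west') == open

;; 51. stack.push(x='west') == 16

;; 52. maze.move(dir='west') == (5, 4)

;; 53. maze.sense(dir='west') == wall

;; 54. maze.sense(dir='south') == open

;; 55. stack.push(x='south') == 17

;; 56. maze.move(dir='south') == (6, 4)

;; 57. maze.sense(dir='west') == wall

;; 58. maze.sense(dir='east') == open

;; 59. stack.push(x='east') == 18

;; 60. maze.move(dir='east') == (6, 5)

;; 61. maze.sense(dir='east') == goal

;; 62. maze.move(dir='east') == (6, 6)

Answer: (6, 6)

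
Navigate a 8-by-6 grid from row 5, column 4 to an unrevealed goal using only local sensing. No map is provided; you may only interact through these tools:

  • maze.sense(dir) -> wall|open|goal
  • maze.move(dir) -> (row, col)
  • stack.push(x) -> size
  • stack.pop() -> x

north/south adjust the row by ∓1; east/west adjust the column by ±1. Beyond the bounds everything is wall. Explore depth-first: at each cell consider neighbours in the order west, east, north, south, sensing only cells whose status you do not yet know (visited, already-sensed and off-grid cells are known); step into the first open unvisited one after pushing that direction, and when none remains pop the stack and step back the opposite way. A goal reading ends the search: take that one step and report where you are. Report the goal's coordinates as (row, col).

// sense(dir='west') == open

// push(x='west') == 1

// move(dir='west') == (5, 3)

// sense(dir='west') == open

// push(x='west') == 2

// move(dir='west') == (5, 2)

// sense(dir='west') == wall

// sense(dir='north') == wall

// sense(dir='south') == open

// push(x='south') == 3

// move(dir='south') == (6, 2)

// sense(dir='west') == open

// push(x='west') == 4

// move(dir='west') == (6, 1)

// sense(dir='west') == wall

// sense(dir='south') == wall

// pop() == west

// move(dir='east') == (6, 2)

// sense(dir='east') == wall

// sense(dir='south') == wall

// pop() == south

// move(dir='north') == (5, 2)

// pop() == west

// move(dir='east') == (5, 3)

// sense(dir='north') == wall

// pop() == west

// move(dir='east') == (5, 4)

// sense(dir='east') == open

// push(x='east') == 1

// move(dir='east') == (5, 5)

// sense(dir='north') == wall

// sense(dir='south') == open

// push(x='south') == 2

// move(dir='south') == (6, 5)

// sense(dir='west') == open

// push(x='west') == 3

// move(dir='west') == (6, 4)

// sense(dir='south') == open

// push(x='south') == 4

// move(dir='south') == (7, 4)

// sense(dir='west') == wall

// sense(dir='east') == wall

// pop() == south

// move(dir='north') == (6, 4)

// pop() == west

// move(dir='east') == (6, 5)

// pop() == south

// move(dir='north') == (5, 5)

// pop() == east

// move(dir='west') == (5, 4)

// sense(dir='north') == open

// push(x='north') == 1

// move(dir='north') == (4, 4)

// sense(dir='north') == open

// push(x='north') == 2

// move(dir='north') == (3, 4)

// sense(dir='west') == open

// push(x='west') == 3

// move(dir='west') == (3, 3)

// sense(dir='west') == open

// push(x='west') == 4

// move(dir='west') == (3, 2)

// sense(dir='west') == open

// push(x='west') == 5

// move(dir='west') == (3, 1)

// sense(dir='west') == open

// push(x='west') == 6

// move(dir='west') == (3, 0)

// sense(dir='north') == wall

// sense(dir='south') == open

// push(x='south') == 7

// move(dir='south') == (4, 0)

// sense(dir='east') == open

// push(x='east') == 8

// move(dir='east') == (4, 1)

// pop() == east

// move(dir='west') == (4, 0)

// sense(dir='south') == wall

// pop() == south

// move(dir='north') == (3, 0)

// pop() == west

// move(dir='east') == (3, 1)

// sense(dir='north') == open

// push(x='north') == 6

// move(dir='north') == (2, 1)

// sense(dir='east') == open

// push(x='east') == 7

// move(dir='east') == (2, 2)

// sense(dir='east') == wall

// sense(dir='north') == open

// push(x='north') == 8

// move(dir='north') == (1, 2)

// sense(dir='west') == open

// push(x='west') == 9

// move(dir='west') == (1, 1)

// sense(dir='west') == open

// push(x='west') == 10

// move(dir='west') == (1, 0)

// sense(dir='north') == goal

// move(dir='north') == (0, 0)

Answer: (0, 0)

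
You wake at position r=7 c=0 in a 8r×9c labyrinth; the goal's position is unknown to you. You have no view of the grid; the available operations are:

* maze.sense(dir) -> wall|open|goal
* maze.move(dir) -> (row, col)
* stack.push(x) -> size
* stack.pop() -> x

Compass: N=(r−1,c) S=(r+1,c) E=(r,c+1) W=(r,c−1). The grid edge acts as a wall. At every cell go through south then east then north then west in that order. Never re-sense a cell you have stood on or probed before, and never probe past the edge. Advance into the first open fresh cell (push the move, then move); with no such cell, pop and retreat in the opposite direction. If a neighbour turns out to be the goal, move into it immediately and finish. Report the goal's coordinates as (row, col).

Act: sense[dir: east]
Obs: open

Act: push[x: east]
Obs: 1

Act: move[dir: east]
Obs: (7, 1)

Act: sense[dir: east]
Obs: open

Act: push[x: east]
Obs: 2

Act: move[dir: east]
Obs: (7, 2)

Act: sense[dir: east]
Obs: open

Act: push[x: east]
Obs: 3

Act: move[dir: east]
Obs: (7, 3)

Act: sense[dir: east]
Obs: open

Act: push[x: east]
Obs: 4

Act: move[dir: east]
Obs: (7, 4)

Act: sense[dir: east]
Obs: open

Act: push[x: east]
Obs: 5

Act: move[dir: east]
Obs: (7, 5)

Act: sense[dir: east]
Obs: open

Act: push[x: east]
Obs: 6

Act: move[dir: east]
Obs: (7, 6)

Act: sense[dir: east]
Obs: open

Act: push[x: east]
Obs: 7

Act: move[dir: east]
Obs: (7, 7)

Act: sense[dir: east]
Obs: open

Act: push[x: east]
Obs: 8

Act: move[dir: east]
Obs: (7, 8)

Act: sense[dir: north]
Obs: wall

Act: pop[]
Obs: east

Act: move[dir: west]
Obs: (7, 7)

Act: sense[dir: north]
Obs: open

Act: push[x: north]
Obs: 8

Act: move[dir: north]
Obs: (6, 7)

Act: sense[dir: north]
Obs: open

Act: push[x: north]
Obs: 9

Act: move[dir: north]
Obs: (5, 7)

Act: sense[dir: east]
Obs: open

Act: push[x: east]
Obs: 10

Act: move[dir: east]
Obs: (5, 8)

Act: sense[dir: north]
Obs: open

Act: push[x: north]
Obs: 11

Act: move[dir: north]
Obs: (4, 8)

Act: sense[dir: north]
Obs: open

Act: push[x: north]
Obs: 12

Act: move[dir: north]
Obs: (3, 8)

Act: sense[dir: north]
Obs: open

Act: push[x: north]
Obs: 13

Act: move[dir: north]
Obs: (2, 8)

Act: sense[dir: north]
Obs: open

Act: push[x: north]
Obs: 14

Act: move[dir: north]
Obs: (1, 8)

Act: sense[dir: north]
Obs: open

Act: push[x: north]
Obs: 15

Act: move[dir: north]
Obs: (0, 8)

Act: sense[dir: west]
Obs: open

Act: push[x: west]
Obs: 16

Act: move[dir: west]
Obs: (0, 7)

Act: sense[dir: south]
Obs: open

Act: push[x: south]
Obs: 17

Act: move[dir: south]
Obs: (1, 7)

Act: sense[dir: south]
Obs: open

Act: push[x: south]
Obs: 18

Act: move[dir: south]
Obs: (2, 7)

Act: sense[dir: south]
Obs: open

Act: push[x: south]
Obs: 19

Act: move[dir: south]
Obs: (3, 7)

Act: sense[dir: south]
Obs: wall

Act: sense[dir: west]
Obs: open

Act: push[x: west]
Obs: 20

Act: move[dir: west]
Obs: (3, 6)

Act: sense[dir: south]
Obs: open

Act: push[x: south]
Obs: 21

Act: move[dir: south]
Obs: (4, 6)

Act: sense[dir: south]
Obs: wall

Act: sense[dir: west]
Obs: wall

Act: pop[]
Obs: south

Act: move[dir: north]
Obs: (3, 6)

Act: sense[dir: north]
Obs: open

Act: push[x: north]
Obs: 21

Act: move[dir: north]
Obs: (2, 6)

Act: sense[dir: north]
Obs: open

Act: push[x: north]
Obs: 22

Act: move[dir: north]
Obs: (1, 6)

Act: sense[dir: north]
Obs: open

Act: push[x: north]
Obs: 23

Act: move[dir: north]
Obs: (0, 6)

Act: sense[dir: west]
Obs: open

Act: push[x: west]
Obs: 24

Act: move[dir: west]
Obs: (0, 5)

Act: sense[dir: south]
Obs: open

Act: push[x: south]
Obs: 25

Act: move[dir: south]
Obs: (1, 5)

Act: sense[dir: south]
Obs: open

Act: push[x: south]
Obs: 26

Act: move[dir: south]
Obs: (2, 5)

Act: sense[dir: south]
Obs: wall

Act: sense[dir: west]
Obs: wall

Act: pop[]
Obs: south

Act: move[dir: north]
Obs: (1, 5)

Act: sense[dir: west]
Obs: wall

Act: pop[]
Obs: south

Act: move[dir: north]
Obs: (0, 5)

Act: sense[dir: west]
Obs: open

Act: push[x: west]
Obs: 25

Act: move[dir: west]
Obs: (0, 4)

Act: sense[dir: west]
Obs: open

Act: push[x: west]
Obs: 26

Act: move[dir: west]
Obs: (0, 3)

Act: sense[dir: south]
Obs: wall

Act: sense[dir: west]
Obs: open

Act: push[x: west]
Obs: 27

Act: move[dir: west]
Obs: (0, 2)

Act: sense[dir: south]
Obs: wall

Act: sense[dir: west]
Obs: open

Act: push[x: west]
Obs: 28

Act: move[dir: west]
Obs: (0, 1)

Act: sense[dir: south]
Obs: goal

Act: move[dir: south]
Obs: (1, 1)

Answer: (1, 1)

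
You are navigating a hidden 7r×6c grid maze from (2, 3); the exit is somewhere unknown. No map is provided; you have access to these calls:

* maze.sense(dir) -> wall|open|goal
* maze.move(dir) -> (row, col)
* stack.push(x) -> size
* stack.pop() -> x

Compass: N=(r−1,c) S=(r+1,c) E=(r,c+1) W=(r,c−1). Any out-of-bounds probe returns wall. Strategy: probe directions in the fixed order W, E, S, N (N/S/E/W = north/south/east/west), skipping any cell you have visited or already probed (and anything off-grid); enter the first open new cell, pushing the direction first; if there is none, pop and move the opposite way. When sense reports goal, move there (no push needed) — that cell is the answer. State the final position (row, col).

>> maze.sense(dir='west')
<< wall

>> maze.sense(dir='east')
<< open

>> stack.push(x='east')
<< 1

>> maze.move(dir='east')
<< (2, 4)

>> maze.sense(dir='east')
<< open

>> stack.push(x='east')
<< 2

>> maze.move(dir='east')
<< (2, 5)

>> maze.sense(dir='south')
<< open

>> stack.push(x='south')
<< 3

>> maze.move(dir='south')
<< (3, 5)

>> maze.sense(dir='west')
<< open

>> stack.push(x='west')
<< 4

>> maze.move(dir='west')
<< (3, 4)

>> maze.sense(dir='west')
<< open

>> stack.push(x='west')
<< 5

>> maze.move(dir='west')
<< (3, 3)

>> maze.sense(dir='west')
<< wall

>> maze.sense(dir='south')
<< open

>> stack.push(x='south')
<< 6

>> maze.move(dir='south')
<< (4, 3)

>> maze.sense(dir='west')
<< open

>> stack.push(x='west')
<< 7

>> maze.move(dir='west')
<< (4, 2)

>> maze.sense(dir='west')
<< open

>> stack.push(x='west')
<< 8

>> maze.move(dir='west')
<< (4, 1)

>> maze.sense(dir='west')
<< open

>> stack.push(x='west')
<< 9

>> maze.move(dir='west')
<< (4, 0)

>> maze.sense(dir='south')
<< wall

>> maze.sense(dir='north')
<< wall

>> stack.pop()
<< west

>> maze.move(dir='east')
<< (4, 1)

>> maze.sense(dir='south')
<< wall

>> maze.sense(dir='north')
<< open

>> stack.push(x='north')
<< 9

>> maze.move(dir='north')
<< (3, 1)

>> maze.sense(dir='north')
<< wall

>> stack.pop()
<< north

>> maze.move(dir='south')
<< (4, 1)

>> stack.pop()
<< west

>> maze.move(dir='east')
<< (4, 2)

>> maze.sense(dir='south')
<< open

>> stack.push(x='south')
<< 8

>> maze.move(dir='south')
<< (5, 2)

>> maze.sense(dir='east')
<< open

>> stack.push(x='east')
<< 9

>> maze.move(dir='east')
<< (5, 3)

>> maze.sense(dir='east')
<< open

>> stack.push(x='east')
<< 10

>> maze.move(dir='east')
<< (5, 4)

>> maze.sense(dir='east')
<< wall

>> maze.sense(dir='south')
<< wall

>> maze.sense(dir='north')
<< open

>> stack.push(x='north')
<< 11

>> maze.move(dir='north')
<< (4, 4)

>> maze.sense(dir='east')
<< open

>> stack.push(x='east')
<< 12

>> maze.move(dir='east')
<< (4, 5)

>> stack.pop()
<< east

>> maze.move(dir='west')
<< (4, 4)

>> stack.pop()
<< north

>> maze.move(dir='south')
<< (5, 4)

>> stack.pop()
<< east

>> maze.move(dir='west')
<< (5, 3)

>> maze.sense(dir='south')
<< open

>> stack.push(x='south')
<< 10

>> maze.move(dir='south')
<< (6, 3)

>> maze.sense(dir='west')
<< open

>> stack.push(x='west')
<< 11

>> maze.move(dir='west')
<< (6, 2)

>> maze.sense(dir='west')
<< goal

>> maze.move(dir='west')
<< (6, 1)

Answer: (6, 1)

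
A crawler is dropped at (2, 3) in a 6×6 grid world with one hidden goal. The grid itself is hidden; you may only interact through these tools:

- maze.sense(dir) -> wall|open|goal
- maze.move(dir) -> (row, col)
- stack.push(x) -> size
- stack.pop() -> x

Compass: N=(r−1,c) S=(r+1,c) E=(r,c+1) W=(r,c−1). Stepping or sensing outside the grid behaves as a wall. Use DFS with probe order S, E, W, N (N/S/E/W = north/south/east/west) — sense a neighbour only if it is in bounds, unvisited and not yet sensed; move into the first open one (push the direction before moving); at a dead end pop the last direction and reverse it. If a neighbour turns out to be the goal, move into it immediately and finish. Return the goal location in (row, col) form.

> sense dir='south'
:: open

> push x='south'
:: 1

> move dir='south'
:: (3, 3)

> sense dir='south'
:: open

> push x='south'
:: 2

> move dir='south'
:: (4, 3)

> sense dir='south'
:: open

> push x='south'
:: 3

> move dir='south'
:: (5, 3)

> sense dir='east'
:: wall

> sense dir='west'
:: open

> push x='west'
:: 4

> move dir='west'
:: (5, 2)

> sense dir='west'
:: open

> push x='west'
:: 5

> move dir='west'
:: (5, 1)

> sense dir='west'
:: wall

> sense dir='north'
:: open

> push x='north'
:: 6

> move dir='north'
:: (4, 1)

> sense dir='east'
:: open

> push x='east'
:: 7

> move dir='east'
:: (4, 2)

> sense dir='north'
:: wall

> pop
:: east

> move dir='west'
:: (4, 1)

> sense dir='west'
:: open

> push x='west'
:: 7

> move dir='west'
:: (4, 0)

> sense dir='north'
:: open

> push x='north'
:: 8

> move dir='north'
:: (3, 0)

> sense dir='east'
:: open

> push x='east'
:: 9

> move dir='east'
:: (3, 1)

> sense dir='north'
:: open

> push x='north'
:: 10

> move dir='north'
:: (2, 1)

> sense dir='east'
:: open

> push x='east'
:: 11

> move dir='east'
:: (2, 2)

> sense dir='north'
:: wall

> pop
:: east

> move dir='west'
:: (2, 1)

> sense dir='west'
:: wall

> sense dir='north'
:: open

> push x='north'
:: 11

> move dir='north'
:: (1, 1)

> sense dir='west'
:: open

> push x='west'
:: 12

> move dir='west'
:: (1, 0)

> sense dir='north'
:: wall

> pop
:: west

> move dir='east'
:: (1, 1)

> sense dir='north'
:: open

> push x='north'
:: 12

> move dir='north'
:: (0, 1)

> sense dir='east'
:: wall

> pop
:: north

> move dir='south'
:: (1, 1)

> pop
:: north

> move dir='south'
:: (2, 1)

> pop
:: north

> move dir='south'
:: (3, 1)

> pop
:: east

> move dir='west'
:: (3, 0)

> pop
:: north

> move dir='south'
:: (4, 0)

> pop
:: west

> move dir='east'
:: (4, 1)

> pop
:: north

> move dir='south'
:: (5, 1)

> pop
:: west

> move dir='east'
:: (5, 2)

> pop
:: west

> move dir='east'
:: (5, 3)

> pop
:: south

> move dir='north'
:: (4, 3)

> sense dir='east'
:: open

> push x='east'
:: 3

> move dir='east'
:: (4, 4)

> sense dir='east'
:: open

> push x='east'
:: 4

> move dir='east'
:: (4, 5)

> sense dir='south'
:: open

> push x='south'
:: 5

> move dir='south'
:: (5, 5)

> pop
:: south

> move dir='north'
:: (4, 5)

> sense dir='north'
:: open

> push x='north'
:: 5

> move dir='north'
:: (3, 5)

> sense dir='west'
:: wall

> sense dir='north'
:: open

> push x='north'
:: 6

> move dir='north'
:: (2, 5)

> sense dir='west'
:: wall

> sense dir='north'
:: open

> push x='north'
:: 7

> move dir='north'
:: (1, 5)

> sense dir='west'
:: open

> push x='west'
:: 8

> move dir='west'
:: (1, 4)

> sense dir='west'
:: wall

> sense dir='north'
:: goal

> move dir='north'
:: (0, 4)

Answer: (0, 4)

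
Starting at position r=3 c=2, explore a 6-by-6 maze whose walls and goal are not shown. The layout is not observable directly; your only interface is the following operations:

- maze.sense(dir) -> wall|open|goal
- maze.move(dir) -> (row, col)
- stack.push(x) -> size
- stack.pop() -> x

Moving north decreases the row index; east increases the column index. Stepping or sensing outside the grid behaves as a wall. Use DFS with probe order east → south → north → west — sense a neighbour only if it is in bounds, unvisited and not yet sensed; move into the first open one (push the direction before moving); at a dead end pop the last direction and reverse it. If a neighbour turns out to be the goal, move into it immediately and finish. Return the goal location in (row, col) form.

-> sense(dir=east)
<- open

-> push(x=east)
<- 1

-> move(dir=east)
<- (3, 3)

-> sense(dir=east)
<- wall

-> sense(dir=south)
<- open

-> push(x=south)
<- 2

-> move(dir=south)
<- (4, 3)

-> sense(dir=east)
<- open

-> push(x=east)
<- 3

-> move(dir=east)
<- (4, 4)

-> sense(dir=east)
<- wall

-> sense(dir=south)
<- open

-> push(x=south)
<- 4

-> move(dir=south)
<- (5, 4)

-> sense(dir=east)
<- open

-> push(x=east)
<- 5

-> move(dir=east)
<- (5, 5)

-> pop()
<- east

-> move(dir=west)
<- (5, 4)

-> sense(dir=west)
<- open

-> push(x=west)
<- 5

-> move(dir=west)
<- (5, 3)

-> sense(dir=west)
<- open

-> push(x=west)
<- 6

-> move(dir=west)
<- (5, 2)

-> sense(dir=north)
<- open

-> push(x=north)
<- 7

-> move(dir=north)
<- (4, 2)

-> sense(dir=west)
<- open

-> push(x=west)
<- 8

-> move(dir=west)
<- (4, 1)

-> sense(dir=south)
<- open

-> push(x=south)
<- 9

-> move(dir=south)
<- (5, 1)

-> sense(dir=west)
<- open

-> push(x=west)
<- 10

-> move(dir=west)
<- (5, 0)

-> sense(dir=north)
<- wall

-> pop()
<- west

-> move(dir=east)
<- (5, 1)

-> pop()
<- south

-> move(dir=north)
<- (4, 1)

-> sense(dir=north)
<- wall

-> pop()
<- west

-> move(dir=east)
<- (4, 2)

-> pop()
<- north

-> move(dir=south)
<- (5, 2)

-> pop()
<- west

-> move(dir=east)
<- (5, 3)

-> pop()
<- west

-> move(dir=east)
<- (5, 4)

-> pop()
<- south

-> move(dir=north)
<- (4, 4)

-> pop()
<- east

-> move(dir=west)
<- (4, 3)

-> pop()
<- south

-> move(dir=north)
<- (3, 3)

-> sense(dir=north)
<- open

-> push(x=north)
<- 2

-> move(dir=north)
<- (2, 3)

-> sense(dir=east)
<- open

-> push(x=east)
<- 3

-> move(dir=east)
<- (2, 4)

-> sense(dir=east)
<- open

-> push(x=east)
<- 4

-> move(dir=east)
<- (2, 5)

-> sense(dir=south)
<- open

-> push(x=south)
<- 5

-> move(dir=south)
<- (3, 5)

-> pop()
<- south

-> move(dir=north)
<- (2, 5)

-> sense(dir=north)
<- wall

-> pop()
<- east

-> move(dir=west)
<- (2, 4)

-> sense(dir=north)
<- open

-> push(x=north)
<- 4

-> move(dir=north)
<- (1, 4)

-> sense(dir=north)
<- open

-> push(x=north)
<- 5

-> move(dir=north)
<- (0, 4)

-> sense(dir=east)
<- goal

-> move(dir=east)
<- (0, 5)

Answer: (0, 5)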